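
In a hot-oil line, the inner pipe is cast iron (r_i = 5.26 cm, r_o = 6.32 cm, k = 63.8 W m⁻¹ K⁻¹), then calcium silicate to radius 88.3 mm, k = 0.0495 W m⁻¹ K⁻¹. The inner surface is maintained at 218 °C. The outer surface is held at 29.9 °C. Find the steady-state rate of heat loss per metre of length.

Series thermal resistances, inner to outer:
  R'_cast iron = ln(0.0632/0.0526)/(2πk) = 0.1836/(2π·63.8) = 4.580×10^-4 m·K/W
  R'_calcium silicate = ln(0.0883/0.0632)/(2πk) = 0.3344/(2π·0.0495) = 1.075 m·K/W
ΣR = 4.580×10^-4 + 1.075 = 1.075 m·K/W
Q' = ΔT/ΣR = (218 °C − 29.9 °C)/1.075 = 175 W/m

Q' = 175 W/m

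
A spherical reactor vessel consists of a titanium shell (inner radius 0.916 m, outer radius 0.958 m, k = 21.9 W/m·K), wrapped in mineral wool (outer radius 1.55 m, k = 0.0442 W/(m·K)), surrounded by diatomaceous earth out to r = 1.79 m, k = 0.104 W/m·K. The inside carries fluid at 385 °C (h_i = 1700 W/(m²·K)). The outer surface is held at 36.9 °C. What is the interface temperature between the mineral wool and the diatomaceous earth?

Series thermal resistances, inner to outer:
  R_conv,in = 1/(4πr²h) = 1/(4π·0.916²·1700) = 5.579×10^-5 K/W
  R_titanium = (1/0.916 − 1/0.958)/(4πk) = 0.04786/(4π·21.9) = 1.739×10^-4 K/W
  R_mineral wool = (1/0.958 − 1/1.55)/(4πk) = 0.3987/(4π·0.0442) = 0.7178 K/W
  R_diatomaceous earth = (1/1.55 − 1/1.79)/(4πk) = 0.08650/(4π·0.104) = 0.06619 K/W
ΣR = 5.579×10^-5 + 1.739×10^-4 + 0.7178 + 0.06619 = 0.7842 K/W
Q = ΔT/ΣR = (385 °C − 36.9 °C)/0.7842 = 443.9 W
From the inner boundary to the mineral wool/diatomaceous earth interface, ΣR_partial = 0.7180 K/W.
T_interface = T_in − Q·ΣR_partial = 385 °C − (443.9)(0.7180) = 66.3 °C

T = 66.3 °C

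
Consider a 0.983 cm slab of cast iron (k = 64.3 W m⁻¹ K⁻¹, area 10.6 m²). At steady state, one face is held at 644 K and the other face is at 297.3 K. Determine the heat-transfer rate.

Q = kA·ΔT/L = 64.3 × 10.6 × |644 K − 297.3 K| / 0.00983 = 2.40×10^7 W

Q = 24000 kW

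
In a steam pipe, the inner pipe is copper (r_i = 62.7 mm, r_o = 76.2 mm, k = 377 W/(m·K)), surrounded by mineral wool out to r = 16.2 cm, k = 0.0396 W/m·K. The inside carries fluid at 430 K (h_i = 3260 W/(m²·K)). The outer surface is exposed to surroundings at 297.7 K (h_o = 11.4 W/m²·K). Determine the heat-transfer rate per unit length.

Series thermal resistances, inner to outer:
  R'_conv,in = 1/(2πr h) = 1/(2π·0.0627·3260) = 7.786×10^-4 m·K/W
  R'_copper = ln(0.0762/0.0627)/(2πk) = 0.1950/(2π·377) = 8.232×10^-5 m·K/W
  R'_mineral wool = ln(0.162/0.0762)/(2πk) = 0.7542/(2π·0.0396) = 3.031 m·K/W
  R'_conv,out = 1/(2πr h) = 1/(2π·0.162·11.4) = 0.08618 m·K/W
ΣR = 7.786×10^-4 + 8.232×10^-5 + 3.031 + 0.08618 = 3.118 m·K/W
Q' = ΔT/ΣR = (430 K − 297.7 K)/3.118 = 42.4 W/m

Q' = 42.4 W/m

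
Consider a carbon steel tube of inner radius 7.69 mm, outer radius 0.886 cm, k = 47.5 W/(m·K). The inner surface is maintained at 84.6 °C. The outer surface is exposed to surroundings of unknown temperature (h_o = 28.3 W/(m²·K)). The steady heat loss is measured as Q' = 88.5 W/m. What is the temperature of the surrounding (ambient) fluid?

Sum the resistances:
  R'_carbon steel = ln(0.00886/0.00769)/(2πk) = 0.1416/(2π·47.5) = 4.745×10^-4 m·K/W
  R'_conv,out = 1/(2πr h) = 1/(2π·0.00886·28.3) = 0.6347 m·K/W
ΣR = 0.6352 m·K/W
ΔT = Q'·ΣR = 88.5 × 0.6352 = 56.22 K
Heat flows outward, so T_out = T_in − ΔT = 84.6 − 56.22 = 28.4 °C

T_out = 28.4 °C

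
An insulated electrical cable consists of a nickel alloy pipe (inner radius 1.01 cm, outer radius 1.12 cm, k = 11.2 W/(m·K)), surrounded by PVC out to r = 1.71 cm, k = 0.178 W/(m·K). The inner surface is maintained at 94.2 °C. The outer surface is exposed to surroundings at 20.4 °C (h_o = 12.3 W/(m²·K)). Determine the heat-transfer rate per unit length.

Series thermal resistances, inner to outer:
  R'_nickel alloy = ln(0.0112/0.0101)/(2πk) = 0.1034/(2π·11.2) = 0.001469 m·K/W
  R'_PVC = ln(0.0171/0.0112)/(2πk) = 0.4232/(2π·0.178) = 0.3784 m·K/W
  R'_conv,out = 1/(2πr h) = 1/(2π·0.0171·12.3) = 0.7567 m·K/W
ΣR = 0.001469 + 0.3784 + 0.7567 = 1.137 m·K/W
Q' = ΔT/ΣR = (94.2 °C − 20.4 °C)/1.137 = 64.9 W/m

Q' = 64.9 W/m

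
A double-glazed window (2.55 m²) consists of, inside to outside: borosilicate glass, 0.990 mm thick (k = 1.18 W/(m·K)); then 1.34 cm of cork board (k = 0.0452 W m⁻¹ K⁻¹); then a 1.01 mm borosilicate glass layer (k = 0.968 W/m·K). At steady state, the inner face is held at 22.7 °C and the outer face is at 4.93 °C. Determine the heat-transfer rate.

Resistance network (inner→outer):
  R_borosilicate glass = L/(kA) = 9.90×10^-4/(1.18·2.55) = 3.290×10^-4 K/W
  R_cork board = L/(kA) = 0.0134/(0.0452·2.55) = 0.1163 K/W
  R_borosilicate glass = L/(kA) = 0.00101/(0.968·2.55) = 4.092×10^-4 K/W
ΣR = 3.290×10^-4 + 0.1163 + 4.092×10^-4 = 0.1170 K/W
Q = ΔT/ΣR = (22.7 °C − 4.93 °C)/0.1170 = 152 W

Q = 152 W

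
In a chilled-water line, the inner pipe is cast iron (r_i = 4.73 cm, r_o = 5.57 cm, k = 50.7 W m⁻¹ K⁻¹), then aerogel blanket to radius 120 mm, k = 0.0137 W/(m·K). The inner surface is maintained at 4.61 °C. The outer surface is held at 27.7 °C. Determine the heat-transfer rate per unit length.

Resistance network (inner→outer):
  R'_cast iron = ln(0.0557/0.0473)/(2πk) = 0.1635/(2π·50.7) = 5.132×10^-4 m·K/W
  R'_aerogel blanket = ln(0.120/0.0557)/(2πk) = 0.7675/(2π·0.0137) = 8.916 m·K/W
ΣR = 5.132×10^-4 + 8.916 = 8.917 m·K/W
Q' = ΔT/ΣR = (4.61 °C − 27.7 °C)/8.917 = -2.59 W/m
(Negative Q' ⇒ heat flows inward; heat gain = 2.59 W/m.)

Q' = 2.59 W/m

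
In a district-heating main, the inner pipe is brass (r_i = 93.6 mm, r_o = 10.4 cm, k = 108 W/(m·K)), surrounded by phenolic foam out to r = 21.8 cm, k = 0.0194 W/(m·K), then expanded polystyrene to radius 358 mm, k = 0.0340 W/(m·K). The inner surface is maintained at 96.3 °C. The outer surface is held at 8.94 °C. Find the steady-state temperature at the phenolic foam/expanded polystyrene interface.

T = 33.1 °C

Series thermal resistances, inner to outer:
  R'_brass = ln(0.104/0.0936)/(2πk) = 0.1054/(2π·108) = 1.553×10^-4 m·K/W
  R'_phenolic foam = ln(0.218/0.104)/(2πk) = 0.7401/(2π·0.0194) = 6.072 m·K/W
  R'_expanded polystyrene = ln(0.358/0.218)/(2πk) = 0.4960/(2π·0.0340) = 2.322 m·K/W
ΣR = 1.553×10^-4 + 6.072 + 2.322 = 8.394 m·K/W
Q' = ΔT/ΣR = (96.3 °C − 8.94 °C)/8.394 = 10.41 W/m
From the inner boundary to the phenolic foam/expanded polystyrene interface, ΣR_partial = 6.072 m·K/W.
T_interface = T_in − Q'·ΣR_partial = 96.3 °C − (10.41)(6.072) = 33.1 °C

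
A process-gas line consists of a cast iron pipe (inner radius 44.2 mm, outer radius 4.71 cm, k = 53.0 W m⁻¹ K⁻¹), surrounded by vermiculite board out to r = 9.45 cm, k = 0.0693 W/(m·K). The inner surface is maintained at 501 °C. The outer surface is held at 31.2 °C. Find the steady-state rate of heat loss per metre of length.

Resistance network (inner→outer):
  R'_cast iron = ln(0.0471/0.0442)/(2πk) = 0.06355/(2π·53.0) = 1.908×10^-4 m·K/W
  R'_vermiculite board = ln(0.0945/0.0471)/(2πk) = 0.6963/(2π·0.0693) = 1.599 m·K/W
ΣR = 1.908×10^-4 + 1.599 = 1.599 m·K/W
Q' = ΔT/ΣR = (501 °C − 31.2 °C)/1.599 = 294 W/m

Q' = 294 W/m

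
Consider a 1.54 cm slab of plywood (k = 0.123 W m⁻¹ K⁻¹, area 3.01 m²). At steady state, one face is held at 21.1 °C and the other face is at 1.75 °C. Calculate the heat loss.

Q = kA·ΔT/L = 0.123 × 3.01 × |21.1 °C − 1.75 °C| / 0.0154 = 465 W

Q = 465 W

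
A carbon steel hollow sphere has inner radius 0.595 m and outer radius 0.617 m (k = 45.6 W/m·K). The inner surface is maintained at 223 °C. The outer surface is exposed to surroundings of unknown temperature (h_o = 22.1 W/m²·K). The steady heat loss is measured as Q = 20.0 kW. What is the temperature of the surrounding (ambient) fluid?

T_out = 31.7 °C

Series resistances:
  R_carbon steel = (1/0.595 − 1/0.617)/(4πk) = 0.05993/(4π·45.6) = 1.046×10^-4 K/W
  R_conv,out = 1/(4πr²h) = 1/(4π·0.617²·22.1) = 0.009459 K/W
ΣR = 0.009563 K/W
ΔT = Q·ΣR = 20000 × 0.009563 = 191.3 K
Heat flows outward, so T_out = T_in − ΔT = 223 − 191.3 = 31.7 °C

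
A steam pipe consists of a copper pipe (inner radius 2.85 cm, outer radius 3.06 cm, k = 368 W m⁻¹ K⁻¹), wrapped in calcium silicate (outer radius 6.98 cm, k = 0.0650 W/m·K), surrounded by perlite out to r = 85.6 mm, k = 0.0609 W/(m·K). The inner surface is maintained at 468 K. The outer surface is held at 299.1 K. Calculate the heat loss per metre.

Treat each layer as a resistance in series:
  R'_copper = ln(0.0306/0.0285)/(2πk) = 0.07110/(2π·368) = 3.075×10^-5 m·K/W
  R'_calcium silicate = ln(0.0698/0.0306)/(2πk) = 0.8246/(2π·0.0650) = 2.019 m·K/W
  R'_perlite = ln(0.0856/0.0698)/(2πk) = 0.2041/(2π·0.0609) = 0.5333 m·K/W
ΣR = 3.075×10^-5 + 2.019 + 0.5333 = 2.552 m·K/W
Q' = ΔT/ΣR = (468 K − 299.1 K)/2.552 = 66.2 W/m

Q' = 66.2 W/m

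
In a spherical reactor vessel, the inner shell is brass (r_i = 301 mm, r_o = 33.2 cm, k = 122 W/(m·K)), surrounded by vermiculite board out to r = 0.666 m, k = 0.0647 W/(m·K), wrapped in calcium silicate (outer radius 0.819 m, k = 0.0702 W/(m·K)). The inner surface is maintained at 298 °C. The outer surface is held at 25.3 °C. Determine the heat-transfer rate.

Treat each layer as a resistance in series:
  R_brass = (1/0.301 − 1/0.332)/(4πk) = 0.3102/(4π·122) = 2.023×10^-4 K/W
  R_vermiculite board = (1/0.332 − 1/0.666)/(4πk) = 1.511/(4π·0.0647) = 1.858 K/W
  R_calcium silicate = (1/0.666 − 1/0.819)/(4πk) = 0.2805/(4π·0.0702) = 0.3180 K/W
ΣR = 2.023×10^-4 + 1.858 + 0.3180 = 2.176 K/W
Q = ΔT/ΣR = (298 °C − 25.3 °C)/2.176 = 125 W

Q = 125 W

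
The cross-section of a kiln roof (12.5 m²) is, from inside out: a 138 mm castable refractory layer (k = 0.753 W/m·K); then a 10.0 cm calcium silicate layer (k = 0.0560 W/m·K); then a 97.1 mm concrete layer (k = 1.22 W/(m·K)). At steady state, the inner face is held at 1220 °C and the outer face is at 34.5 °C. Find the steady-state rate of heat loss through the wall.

Q = 7.23 kW

Resistance network (inner→outer):
  R_castable refractory = L/(kA) = 0.138/(0.753·12.5) = 0.01466 K/W
  R_calcium silicate = L/(kA) = 0.100/(0.0560·12.5) = 0.1429 K/W
  R_concrete = L/(kA) = 0.0971/(1.22·12.5) = 0.006367 K/W
ΣR = 0.01466 + 0.1429 + 0.006367 = 0.1639 K/W
Q = ΔT/ΣR = (1220 °C − 34.5 °C)/0.1639 = 7230 W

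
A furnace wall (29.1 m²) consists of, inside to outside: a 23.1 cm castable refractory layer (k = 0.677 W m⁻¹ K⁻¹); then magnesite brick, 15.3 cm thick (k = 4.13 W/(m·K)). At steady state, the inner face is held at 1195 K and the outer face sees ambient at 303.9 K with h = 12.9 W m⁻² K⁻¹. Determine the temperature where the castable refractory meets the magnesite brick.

Treat each layer as a resistance in series:
  R_castable refractory = L/(kA) = 0.231/(0.677·29.1) = 0.01173 K/W
  R_magnesite brick = L/(kA) = 0.153/(4.13·29.1) = 0.001273 K/W
  R_conv,out = 1/(hA) = 1/(12.9·29.1) = 0.002664 K/W
ΣR = 0.01173 + 0.001273 + 0.002664 = 0.01567 K/W
Q = ΔT/ΣR = (1195 K − 303.9 K)/0.01567 = 56870 W
From the inner boundary to the castable refractory/magnesite brick interface, ΣR_partial = 0.01173 K/W.
T_interface = T_in − Q·ΣR_partial = 1195 K − (56870)(0.01173) = 528 K

T = 528 K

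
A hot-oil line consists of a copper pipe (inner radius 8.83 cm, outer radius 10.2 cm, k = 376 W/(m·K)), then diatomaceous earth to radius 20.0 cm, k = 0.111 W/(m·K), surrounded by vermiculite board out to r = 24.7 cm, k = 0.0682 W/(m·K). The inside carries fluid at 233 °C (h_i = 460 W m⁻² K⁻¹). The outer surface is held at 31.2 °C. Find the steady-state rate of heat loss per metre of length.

Q' = 138 W/m

Resistance network (inner→outer):
  R'_conv,in = 1/(2πr h) = 1/(2π·0.0883·460) = 0.003918 m·K/W
  R'_copper = ln(0.102/0.0883)/(2πk) = 0.1442/(2π·376) = 6.105×10^-5 m·K/W
  R'_diatomaceous earth = ln(0.200/0.102)/(2πk) = 0.6733/(2π·0.111) = 0.9655 m·K/W
  R'_vermiculite board = ln(0.247/0.200)/(2πk) = 0.2111/(2π·0.0682) = 0.4926 m·K/W
ΣR = 0.003918 + 6.105×10^-5 + 0.9655 + 0.4926 = 1.462 m·K/W
Q' = ΔT/ΣR = (233 °C − 31.2 °C)/1.462 = 138 W/m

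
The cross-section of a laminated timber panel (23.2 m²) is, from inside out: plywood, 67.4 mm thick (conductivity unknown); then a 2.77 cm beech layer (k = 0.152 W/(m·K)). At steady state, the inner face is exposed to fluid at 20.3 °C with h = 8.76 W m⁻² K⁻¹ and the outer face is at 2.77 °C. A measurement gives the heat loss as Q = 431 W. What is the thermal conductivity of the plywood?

k = 0.104 W/m·K

ΣR = ΔT/Q = |20.3 − 2.77|/431 = 0.04067 K/W
Known resistances:
  R_conv,in = 1/(hA) = 1/(8.76·23.2) = 0.004920 K/W
  R_beech = L/(kA) = 0.0277/(0.152·23.2) = 0.007855 K/W
R_plywood = ΣR − ΣR_known = 0.04067 − 0.01277 = 0.02790 K/W
L/(kA) = 0.02790 ⇒ k = 0.0674/(0.02790·23.2) = 0.104 W/m·K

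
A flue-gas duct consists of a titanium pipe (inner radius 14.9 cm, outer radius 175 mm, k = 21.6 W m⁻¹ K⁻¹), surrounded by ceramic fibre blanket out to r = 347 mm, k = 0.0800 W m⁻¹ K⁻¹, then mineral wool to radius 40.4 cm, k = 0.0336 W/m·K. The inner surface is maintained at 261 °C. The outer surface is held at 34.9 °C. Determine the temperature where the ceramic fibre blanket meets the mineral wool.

Resistance network (inner→outer):
  R'_titanium = ln(0.175/0.149)/(2πk) = 0.1608/(2π·21.6) = 0.001185 m·K/W
  R'_ceramic fibre blanket = ln(0.347/0.175)/(2πk) = 0.6845/(2π·0.0800) = 1.362 m·K/W
  R'_mineral wool = ln(0.404/0.347)/(2πk) = 0.1521/(2π·0.0336) = 0.7204 m·K/W
ΣR = 0.001185 + 1.362 + 0.7204 = 2.084 m·K/W
Q' = ΔT/ΣR = (261 °C − 34.9 °C)/2.084 = 108.5 W/m
From the inner boundary to the ceramic fibre blanket/mineral wool interface, ΣR_partial = 1.363 m·K/W.
T_interface = T_in − Q'·ΣR_partial = 261 °C − (108.5)(1.363) = 113 °C

T = 113 °C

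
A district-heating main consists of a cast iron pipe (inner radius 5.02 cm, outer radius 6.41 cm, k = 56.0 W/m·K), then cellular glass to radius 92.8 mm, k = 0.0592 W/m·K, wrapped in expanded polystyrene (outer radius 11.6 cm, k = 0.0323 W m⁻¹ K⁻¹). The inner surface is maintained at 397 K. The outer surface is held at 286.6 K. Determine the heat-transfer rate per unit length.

Resistance network (inner→outer):
  R'_cast iron = ln(0.0641/0.0502)/(2πk) = 0.2444/(2π·56.0) = 6.947×10^-4 m·K/W
  R'_cellular glass = ln(0.0928/0.0641)/(2πk) = 0.3700/(2π·0.0592) = 0.9947 m·K/W
  R'_expanded polystyrene = ln(0.116/0.0928)/(2πk) = 0.2231/(2π·0.0323) = 1.100 m·K/W
ΣR = 6.947×10^-4 + 0.9947 + 1.100 = 2.095 m·K/W
Q' = ΔT/ΣR = (397 K − 286.6 K)/2.095 = 52.7 W/m

Q' = 52.7 W/m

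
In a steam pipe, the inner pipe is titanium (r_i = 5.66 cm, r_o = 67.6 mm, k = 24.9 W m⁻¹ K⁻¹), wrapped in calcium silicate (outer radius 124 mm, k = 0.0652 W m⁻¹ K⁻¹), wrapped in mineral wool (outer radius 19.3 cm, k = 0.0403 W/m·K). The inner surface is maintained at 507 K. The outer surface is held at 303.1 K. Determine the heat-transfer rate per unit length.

Q' = 63.1 W/m

Series thermal resistances, inner to outer:
  R'_titanium = ln(0.0676/0.0566)/(2πk) = 0.1776/(2π·24.9) = 0.001135 m·K/W
  R'_calcium silicate = ln(0.124/0.0676)/(2πk) = 0.6067/(2π·0.0652) = 1.481 m·K/W
  R'_mineral wool = ln(0.193/0.124)/(2πk) = 0.4424/(2π·0.0403) = 1.747 m·K/W
ΣR = 0.001135 + 1.481 + 1.747 = 3.229 m·K/W
Q' = ΔT/ΣR = (507 K − 303.1 K)/3.229 = 63.1 W/m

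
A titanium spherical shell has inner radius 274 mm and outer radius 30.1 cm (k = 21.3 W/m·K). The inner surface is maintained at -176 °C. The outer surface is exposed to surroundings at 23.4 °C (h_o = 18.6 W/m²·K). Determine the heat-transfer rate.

Treat each layer as a resistance in series:
  R_titanium = (1/0.274 − 1/0.301)/(4πk) = 0.3274/(4π·21.3) = 0.001223 K/W
  R_conv,out = 1/(4πr²h) = 1/(4π·0.301²·18.6) = 0.04722 K/W
ΣR = 0.001223 + 0.04722 = 0.04844 K/W
Q = ΔT/ΣR = (-176 °C − 23.4 °C)/0.04844 = -4120 W
(Negative Q ⇒ heat flows inward; heat gain = 4120 W.)

Q = 4.12 kW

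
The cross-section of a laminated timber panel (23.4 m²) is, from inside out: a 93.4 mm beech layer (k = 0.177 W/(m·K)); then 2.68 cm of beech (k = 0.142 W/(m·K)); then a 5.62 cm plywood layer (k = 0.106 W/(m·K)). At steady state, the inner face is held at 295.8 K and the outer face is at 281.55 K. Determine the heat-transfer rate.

Series thermal resistances, inner to outer:
  R_beech = L/(kA) = 0.0934/(0.177·23.4) = 0.02255 K/W
  R_beech = L/(kA) = 0.0268/(0.142·23.4) = 0.008065 K/W
  R_plywood = L/(kA) = 0.0562/(0.106·23.4) = 0.02266 K/W
ΣR = 0.02255 + 0.008065 + 0.02266 = 0.05328 K/W
Q = ΔT/ΣR = (295.8 K − 281.55 K)/0.05328 = 267 W

Q = 267 W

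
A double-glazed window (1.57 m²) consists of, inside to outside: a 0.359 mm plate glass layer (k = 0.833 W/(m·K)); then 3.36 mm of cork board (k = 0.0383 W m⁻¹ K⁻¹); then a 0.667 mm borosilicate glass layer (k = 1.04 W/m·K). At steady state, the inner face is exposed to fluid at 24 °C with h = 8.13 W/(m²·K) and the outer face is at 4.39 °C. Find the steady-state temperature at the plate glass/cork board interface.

Treat each layer as a resistance in series:
  R_conv,in = 1/(hA) = 1/(8.13·1.57) = 0.07834 K/W
  R_plate glass = L/(kA) = 3.59×10^-4/(0.833·1.57) = 2.745×10^-4 K/W
  R_cork board = L/(kA) = 0.00336/(0.0383·1.57) = 0.05588 K/W
  R_borosilicate glass = L/(kA) = 6.67×10^-4/(1.04·1.57) = 4.085×10^-4 K/W
ΣR = 0.07834 + 2.745×10^-4 + 0.05588 + 4.085×10^-4 = 0.1349 K/W
Q = ΔT/ΣR = (24 °C − 4.39 °C)/0.1349 = 145.4 W
From the inner boundary to the plate glass/cork board interface, ΣR_partial = 0.07861 K/W.
T_interface = T_in − Q·ΣR_partial = 24 °C − (145.4)(0.07861) = 12.6 °C

T = 12.6 °C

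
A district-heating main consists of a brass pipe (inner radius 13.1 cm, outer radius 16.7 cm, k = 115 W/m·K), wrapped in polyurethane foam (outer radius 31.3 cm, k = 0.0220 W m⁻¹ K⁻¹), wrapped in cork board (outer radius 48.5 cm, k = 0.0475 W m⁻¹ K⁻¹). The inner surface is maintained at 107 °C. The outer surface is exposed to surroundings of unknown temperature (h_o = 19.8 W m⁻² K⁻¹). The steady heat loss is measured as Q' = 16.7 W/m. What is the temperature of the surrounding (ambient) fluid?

T_out = 6.3 °C

Sum the resistances:
  R'_brass = ln(0.167/0.131)/(2πk) = 0.2428/(2π·115) = 3.360×10^-4 m·K/W
  R'_polyurethane foam = ln(0.313/0.167)/(2πk) = 0.6282/(2π·0.0220) = 4.545 m·K/W
  R'_cork board = ln(0.485/0.313)/(2πk) = 0.4379/(2π·0.0475) = 1.467 m·K/W
  R'_conv,out = 1/(2πr h) = 1/(2π·0.485·19.8) = 0.01657 m·K/W
ΣR = 6.029 m·K/W
ΔT = Q'·ΣR = 16.7 × 6.029 = 100.7 K
Heat flows outward, so T_out = T_in − ΔT = 107 − 100.7 = 6.3 °C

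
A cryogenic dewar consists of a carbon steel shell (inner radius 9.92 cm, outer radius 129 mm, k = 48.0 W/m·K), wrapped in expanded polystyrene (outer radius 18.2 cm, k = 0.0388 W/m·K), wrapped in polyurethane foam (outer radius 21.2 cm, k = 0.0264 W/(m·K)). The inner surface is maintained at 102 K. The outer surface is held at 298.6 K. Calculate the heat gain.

Resistance network (inner→outer):
  R_carbon steel = (1/0.0992 − 1/0.129)/(4πk) = 2.329/(4π·48.0) = 0.003861 K/W
  R_expanded polystyrene = (1/0.129 − 1/0.182)/(4πk) = 2.257/(4π·0.0388) = 4.630 K/W
  R_polyurethane foam = (1/0.182 − 1/0.212)/(4πk) = 0.7775/(4π·0.0264) = 2.344 K/W
ΣR = 0.003861 + 4.630 + 2.344 = 6.978 K/W
Q = ΔT/ΣR = (102 K − 298.6 K)/6.978 = -28.2 W
(Negative Q ⇒ heat flows inward; heat gain = 28.2 W.)

Q = 28.2 W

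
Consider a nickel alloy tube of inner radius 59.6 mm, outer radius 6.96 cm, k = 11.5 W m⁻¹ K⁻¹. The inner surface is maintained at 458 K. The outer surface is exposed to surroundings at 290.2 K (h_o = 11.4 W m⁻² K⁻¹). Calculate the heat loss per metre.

Treat each layer as a resistance in series:
  R'_nickel alloy = ln(0.0696/0.0596)/(2πk) = 0.1551/(2π·11.5) = 0.002147 m·K/W
  R'_conv,out = 1/(2πr h) = 1/(2π·0.0696·11.4) = 0.2006 m·K/W
ΣR = 0.002147 + 0.2006 = 0.2027 m·K/W
Q' = ΔT/ΣR = (458 K − 290.2 K)/0.2027 = 828 W/m

Q' = 828 W/m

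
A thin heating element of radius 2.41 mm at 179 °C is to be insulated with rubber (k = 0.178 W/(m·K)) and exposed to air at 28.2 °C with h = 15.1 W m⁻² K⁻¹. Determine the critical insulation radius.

For a cylinder, r_cr = k_ins/h = 0.178/15.1 = 0.0118 m = 1.18 cm

r_cr = 1.18 cm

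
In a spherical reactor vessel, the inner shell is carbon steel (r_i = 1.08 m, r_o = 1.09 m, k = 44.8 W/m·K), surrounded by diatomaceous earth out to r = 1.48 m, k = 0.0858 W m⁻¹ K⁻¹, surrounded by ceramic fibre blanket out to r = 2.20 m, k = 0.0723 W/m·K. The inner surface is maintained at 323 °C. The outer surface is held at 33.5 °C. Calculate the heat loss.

Q = 619 W

Series thermal resistances, inner to outer:
  R_carbon steel = (1/1.08 − 1/1.09)/(4πk) = 0.008495/(4π·44.8) = 1.509×10^-5 K/W
  R_diatomaceous earth = (1/1.09 − 1/1.48)/(4πk) = 0.2418/(4π·0.0858) = 0.2242 K/W
  R_ceramic fibre blanket = (1/1.48 − 1/2.20)/(4πk) = 0.2211/(4π·0.0723) = 0.2434 K/W
ΣR = 1.509×10^-5 + 0.2242 + 0.2434 = 0.4676 K/W
Q = ΔT/ΣR = (323 °C − 33.5 °C)/0.4676 = 619 W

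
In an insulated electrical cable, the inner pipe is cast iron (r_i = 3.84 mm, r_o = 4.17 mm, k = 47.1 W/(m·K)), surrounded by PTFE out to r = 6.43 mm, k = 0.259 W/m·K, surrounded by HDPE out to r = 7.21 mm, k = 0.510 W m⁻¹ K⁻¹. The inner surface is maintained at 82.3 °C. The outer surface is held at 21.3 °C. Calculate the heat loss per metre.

Treat each layer as a resistance in series:
  R'_cast iron = ln(0.00417/0.00384)/(2πk) = 0.08244/(2π·47.1) = 2.786×10^-4 m·K/W
  R'_PTFE = ln(0.00643/0.00417)/(2πk) = 0.4331/(2π·0.259) = 0.2661 m·K/W
  R'_HDPE = ln(0.00721/0.00643)/(2πk) = 0.1145/(2π·0.510) = 0.03573 m·K/W
ΣR = 2.786×10^-4 + 0.2661 + 0.03573 = 0.3021 m·K/W
Q' = ΔT/ΣR = (82.3 °C − 21.3 °C)/0.3021 = 202 W/m

Q' = 202 W/m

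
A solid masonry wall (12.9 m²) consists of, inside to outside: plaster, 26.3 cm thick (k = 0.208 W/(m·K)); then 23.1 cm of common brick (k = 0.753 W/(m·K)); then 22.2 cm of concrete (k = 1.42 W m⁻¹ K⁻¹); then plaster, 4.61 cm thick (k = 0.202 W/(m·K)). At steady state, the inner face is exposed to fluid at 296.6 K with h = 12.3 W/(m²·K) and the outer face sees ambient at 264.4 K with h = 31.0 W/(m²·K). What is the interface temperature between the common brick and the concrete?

Treat each layer as a resistance in series:
  R_conv,in = 1/(hA) = 1/(12.3·12.9) = 0.006302 K/W
  R_plaster = L/(kA) = 0.263/(0.208·12.9) = 0.09802 K/W
  R_common brick = L/(kA) = 0.231/(0.753·12.9) = 0.02378 K/W
  R_concrete = L/(kA) = 0.222/(1.42·12.9) = 0.01212 K/W
  R_plaster = L/(kA) = 0.0461/(0.202·12.9) = 0.01769 K/W
  R_conv,out = 1/(hA) = 1/(31.0·12.9) = 0.002501 K/W
ΣR = 0.006302 + 0.09802 + 0.02378 + 0.01212 + 0.01769 + 0.002501 = 0.1604 K/W
Q = ΔT/ΣR = (296.6 K − 264.4 K)/0.1604 = 200.7 W
From the inner boundary to the common brick/concrete interface, ΣR_partial = 0.1281 K/W.
T_interface = T_in − Q·ΣR_partial = 296.6 K − (200.7)(0.1281) = 270.89 K

T = 270.89 K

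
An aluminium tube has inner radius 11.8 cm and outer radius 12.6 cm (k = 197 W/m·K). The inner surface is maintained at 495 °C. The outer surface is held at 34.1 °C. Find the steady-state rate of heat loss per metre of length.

Q' = 2πk·ΔT/ln(r₂/r₁) = 2π × 197 × 460.9 / ln(0.126/0.118) = 8.70×10^6 W/m

Q' = 8700 kW/m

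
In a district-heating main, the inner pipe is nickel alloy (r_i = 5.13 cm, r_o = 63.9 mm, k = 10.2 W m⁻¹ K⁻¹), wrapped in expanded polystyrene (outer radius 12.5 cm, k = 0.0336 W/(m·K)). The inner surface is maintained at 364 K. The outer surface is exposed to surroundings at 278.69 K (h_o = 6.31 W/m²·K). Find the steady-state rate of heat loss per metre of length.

Resistance network (inner→outer):
  R'_nickel alloy = ln(0.0639/0.0513)/(2πk) = 0.2196/(2π·10.2) = 0.003427 m·K/W
  R'_expanded polystyrene = ln(0.125/0.0639)/(2πk) = 0.6710/(2π·0.0336) = 3.178 m·K/W
  R'_conv,out = 1/(2πr h) = 1/(2π·0.125·6.31) = 0.2018 m·K/W
ΣR = 0.003427 + 3.178 + 0.2018 = 3.383 m·K/W
Q' = ΔT/ΣR = (364 K − 278.69 K)/3.383 = 25.2 W/m

Q' = 25.2 W/m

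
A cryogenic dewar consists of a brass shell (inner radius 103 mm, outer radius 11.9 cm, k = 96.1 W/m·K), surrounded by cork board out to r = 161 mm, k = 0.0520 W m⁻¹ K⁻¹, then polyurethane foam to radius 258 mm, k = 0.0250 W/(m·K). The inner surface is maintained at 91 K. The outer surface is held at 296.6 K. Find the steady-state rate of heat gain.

Resistance network (inner→outer):
  R_brass = (1/0.103 − 1/0.119)/(4πk) = 1.305/(4π·96.1) = 0.001081 K/W
  R_cork board = (1/0.119 − 1/0.161)/(4πk) = 2.192/(4π·0.0520) = 3.355 K/W
  R_polyurethane foam = (1/0.161 − 1/0.258)/(4πk) = 2.335/(4π·0.0250) = 7.433 K/W
ΣR = 0.001081 + 3.355 + 7.433 = 10.79 K/W
Q = ΔT/ΣR = (91 K − 296.6 K)/10.79 = -19.1 W
(Negative Q ⇒ heat flows inward; heat gain = 19.1 W.)

Q = 19.1 W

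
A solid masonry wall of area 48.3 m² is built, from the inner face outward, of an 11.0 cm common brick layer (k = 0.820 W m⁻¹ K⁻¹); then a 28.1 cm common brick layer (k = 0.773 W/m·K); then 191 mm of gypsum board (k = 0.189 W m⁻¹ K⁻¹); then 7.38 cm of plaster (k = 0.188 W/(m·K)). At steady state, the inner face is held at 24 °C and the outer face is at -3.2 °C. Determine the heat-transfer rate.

Q = 691 W

Resistance network (inner→outer):
  R_common brick = L/(kA) = 0.110/(0.820·48.3) = 0.002777 K/W
  R_common brick = L/(kA) = 0.281/(0.773·48.3) = 0.007526 K/W
  R_gypsum board = L/(kA) = 0.191/(0.189·48.3) = 0.02092 K/W
  R_plaster = L/(kA) = 0.0738/(0.188·48.3) = 0.008127 K/W
ΣR = 0.002777 + 0.007526 + 0.02092 + 0.008127 = 0.03935 K/W
Q = ΔT/ΣR = (24 °C − -3.2 °C)/0.03935 = 691 W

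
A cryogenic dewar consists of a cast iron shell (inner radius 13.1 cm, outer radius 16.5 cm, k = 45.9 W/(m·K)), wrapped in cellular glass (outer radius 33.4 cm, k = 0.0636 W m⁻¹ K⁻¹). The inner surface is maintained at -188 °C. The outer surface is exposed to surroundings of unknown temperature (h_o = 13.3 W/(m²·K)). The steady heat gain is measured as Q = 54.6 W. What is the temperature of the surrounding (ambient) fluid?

T_out = 24.6 °C

Series resistances:
  R_cast iron = (1/0.131 − 1/0.165)/(4πk) = 1.573/(4π·45.9) = 0.002727 K/W
  R_cellular glass = (1/0.165 − 1/0.334)/(4πk) = 3.067/(4π·0.0636) = 3.837 K/W
  R_conv,out = 1/(4πr²h) = 1/(4π·0.334²·13.3) = 0.05363 K/W
ΣR = 3.893 K/W
ΔT = Q·ΣR = 54.6 × 3.893 = 212.6 K
Heat flows inward, so T_out = T_in + ΔT = -188 + 212.6 = 24.6 °C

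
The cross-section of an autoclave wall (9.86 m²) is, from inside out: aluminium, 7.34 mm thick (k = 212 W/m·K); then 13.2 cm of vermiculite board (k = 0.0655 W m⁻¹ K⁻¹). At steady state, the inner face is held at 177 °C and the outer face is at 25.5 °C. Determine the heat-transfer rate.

Q = 741 W

Treat each layer as a resistance in series:
  R_aluminium = L/(kA) = 0.00734/(212·9.86) = 3.511×10^-6 K/W
  R_vermiculite board = L/(kA) = 0.132/(0.0655·9.86) = 0.2044 K/W
ΣR = 3.511×10^-6 + 0.2044 = 0.2044 K/W
Q = ΔT/ΣR = (177 °C − 25.5 °C)/0.2044 = 741 W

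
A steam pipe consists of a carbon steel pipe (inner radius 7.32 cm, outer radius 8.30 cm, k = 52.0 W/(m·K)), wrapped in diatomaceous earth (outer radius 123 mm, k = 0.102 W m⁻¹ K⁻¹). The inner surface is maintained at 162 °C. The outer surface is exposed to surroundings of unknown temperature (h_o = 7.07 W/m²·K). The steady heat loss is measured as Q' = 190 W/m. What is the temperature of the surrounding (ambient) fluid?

T_out = 10.5 °C

Series resistances:
  R'_carbon steel = ln(0.0830/0.0732)/(2πk) = 0.1256/(2π·52.0) = 3.846×10^-4 m·K/W
  R'_diatomaceous earth = ln(0.123/0.0830)/(2πk) = 0.3933/(2π·0.102) = 0.6138 m·K/W
  R'_conv,out = 1/(2πr h) = 1/(2π·0.123·7.07) = 0.1830 m·K/W
ΣR = 0.7972 m·K/W
ΔT = Q'·ΣR = 190 × 0.7972 = 151.5 K
Heat flows outward, so T_out = T_in − ΔT = 162 − 151.5 = 10.5 °C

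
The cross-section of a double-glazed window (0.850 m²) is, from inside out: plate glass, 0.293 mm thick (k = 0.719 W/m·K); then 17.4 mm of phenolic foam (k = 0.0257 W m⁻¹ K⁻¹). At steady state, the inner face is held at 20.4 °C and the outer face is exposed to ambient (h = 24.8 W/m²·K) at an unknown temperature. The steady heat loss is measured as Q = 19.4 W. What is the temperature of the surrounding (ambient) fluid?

Series resistances:
  R_plate glass = L/(kA) = 2.93×10^-4/(0.719·0.850) = 4.794×10^-4 K/W
  R_phenolic foam = L/(kA) = 0.0174/(0.0257·0.850) = 0.7965 K/W
  R_conv,out = 1/(hA) = 1/(24.8·0.850) = 0.04744 K/W
ΣR = 0.8444 K/W
ΔT = Q·ΣR = 19.4 × 0.8444 = 16.38 K
Heat flows outward, so T_out = T_in − ΔT = 20.4 − 16.38 = 4.02 °C

T_out = 4.02 °C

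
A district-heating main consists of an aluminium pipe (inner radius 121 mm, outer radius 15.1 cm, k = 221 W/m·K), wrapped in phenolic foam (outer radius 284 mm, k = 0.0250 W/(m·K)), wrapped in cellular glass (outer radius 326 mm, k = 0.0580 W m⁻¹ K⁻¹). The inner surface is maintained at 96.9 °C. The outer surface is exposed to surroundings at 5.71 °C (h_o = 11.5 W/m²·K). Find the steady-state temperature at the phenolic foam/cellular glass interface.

Treat each layer as a resistance in series:
  R'_aluminium = ln(0.151/0.121)/(2πk) = 0.2215/(2π·221) = 1.595×10^-4 m·K/W
  R'_phenolic foam = ln(0.284/0.151)/(2πk) = 0.6317/(2π·0.0250) = 4.021 m·K/W
  R'_cellular glass = ln(0.326/0.284)/(2πk) = 0.1379/(2π·0.0580) = 0.3785 m·K/W
  R'_conv,out = 1/(2πr h) = 1/(2π·0.326·11.5) = 0.04245 m·K/W
ΣR = 1.595×10^-4 + 4.021 + 0.3785 + 0.04245 = 4.442 m·K/W
Q' = ΔT/ΣR = (96.9 °C − 5.71 °C)/4.442 = 20.53 W/m
From the inner boundary to the phenolic foam/cellular glass interface, ΣR_partial = 4.021 m·K/W.
T_interface = T_in − Q'·ΣR_partial = 96.9 °C − (20.53)(4.021) = 14.3 °C

T = 14.3 °C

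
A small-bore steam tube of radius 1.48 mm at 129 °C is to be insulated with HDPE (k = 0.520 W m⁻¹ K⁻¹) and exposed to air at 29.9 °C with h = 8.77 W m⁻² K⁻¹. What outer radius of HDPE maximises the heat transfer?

r_cr = 5.93 cm

For a cylinder, r_cr = k_ins/h = 0.520/8.77 = 0.0593 m = 5.93 cm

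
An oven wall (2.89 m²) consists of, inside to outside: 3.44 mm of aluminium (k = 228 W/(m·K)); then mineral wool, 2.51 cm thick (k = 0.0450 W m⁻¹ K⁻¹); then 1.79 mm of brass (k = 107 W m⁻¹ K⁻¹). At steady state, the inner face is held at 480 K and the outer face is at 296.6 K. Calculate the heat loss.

Series thermal resistances, inner to outer:
  R_aluminium = L/(kA) = 0.00344/(228·2.89) = 5.221×10^-6 K/W
  R_mineral wool = L/(kA) = 0.0251/(0.0450·2.89) = 0.1930 K/W
  R_brass = L/(kA) = 0.00179/(107·2.89) = 5.789×10^-6 K/W
ΣR = 5.221×10^-6 + 0.1930 + 5.789×10^-6 = 0.1930 K/W
Q = ΔT/ΣR = (480 K − 296.6 K)/0.1930 = 950 W

Q = 950 W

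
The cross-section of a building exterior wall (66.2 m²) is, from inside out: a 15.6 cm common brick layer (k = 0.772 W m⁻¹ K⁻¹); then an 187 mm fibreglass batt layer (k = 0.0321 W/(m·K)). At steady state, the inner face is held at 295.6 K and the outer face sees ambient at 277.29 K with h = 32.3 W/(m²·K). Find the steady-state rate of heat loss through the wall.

Q = 200 W

Resistance network (inner→outer):
  R_common brick = L/(kA) = 0.156/(0.772·66.2) = 0.003052 K/W
  R_fibreglass batt = L/(kA) = 0.187/(0.0321·66.2) = 0.08800 K/W
  R_conv,out = 1/(hA) = 1/(32.3·66.2) = 4.677×10^-4 K/W
ΣR = 0.003052 + 0.08800 + 4.677×10^-4 = 0.09152 K/W
Q = ΔT/ΣR = (295.6 K − 277.29 K)/0.09152 = 200 W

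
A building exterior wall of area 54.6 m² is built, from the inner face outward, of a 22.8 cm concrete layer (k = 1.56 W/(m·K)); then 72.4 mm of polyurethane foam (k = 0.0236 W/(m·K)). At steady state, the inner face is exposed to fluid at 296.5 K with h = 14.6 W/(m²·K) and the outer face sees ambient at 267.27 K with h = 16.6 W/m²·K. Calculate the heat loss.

Series thermal resistances, inner to outer:
  R_conv,in = 1/(hA) = 1/(14.6·54.6) = 0.001254 K/W
  R_concrete = L/(kA) = 0.228/(1.56·54.6) = 0.002677 K/W
  R_polyurethane foam = L/(kA) = 0.0724/(0.0236·54.6) = 0.05619 K/W
  R_conv,out = 1/(hA) = 1/(16.6·54.6) = 0.001103 K/W
ΣR = 0.001254 + 0.002677 + 0.05619 + 0.001103 = 0.06122 K/W
Q = ΔT/ΣR = (296.5 K − 267.27 K)/0.06122 = 477 W

Q = 477 W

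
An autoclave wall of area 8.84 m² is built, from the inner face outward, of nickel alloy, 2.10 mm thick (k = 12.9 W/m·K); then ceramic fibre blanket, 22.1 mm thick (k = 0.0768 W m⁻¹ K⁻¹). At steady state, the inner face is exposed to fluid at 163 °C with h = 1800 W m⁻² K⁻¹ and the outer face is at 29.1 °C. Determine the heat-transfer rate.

Q = 4100 W

Treat each layer as a resistance in series:
  R_conv,in = 1/(hA) = 1/(1800·8.84) = 6.285×10^-5 K/W
  R_nickel alloy = L/(kA) = 0.00210/(12.9·8.84) = 1.842×10^-5 K/W
  R_ceramic fibre blanket = L/(kA) = 0.0221/(0.0768·8.84) = 0.03255 K/W
ΣR = 6.285×10^-5 + 1.842×10^-5 + 0.03255 = 0.03263 K/W
Q = ΔT/ΣR = (163 °C − 29.1 °C)/0.03263 = 4100 W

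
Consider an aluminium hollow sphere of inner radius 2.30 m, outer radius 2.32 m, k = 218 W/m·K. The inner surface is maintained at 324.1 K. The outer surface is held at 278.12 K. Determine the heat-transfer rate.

Q = 4πk·ΔT/(1/r₁ − 1/r₂) = 4π × 218 × 45.98 / (1/2.30 − 1/2.32) = 3.36×10^7 W

Q = 3.36×10^7 W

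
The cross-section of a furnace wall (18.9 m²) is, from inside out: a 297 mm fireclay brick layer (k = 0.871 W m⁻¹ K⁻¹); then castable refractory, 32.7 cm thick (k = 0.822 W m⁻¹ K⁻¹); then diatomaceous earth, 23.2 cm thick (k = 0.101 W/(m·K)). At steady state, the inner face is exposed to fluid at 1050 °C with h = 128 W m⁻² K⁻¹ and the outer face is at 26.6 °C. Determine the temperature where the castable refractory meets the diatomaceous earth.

Series thermal resistances, inner to outer:
  R_conv,in = 1/(hA) = 1/(128·18.9) = 4.134×10^-4 K/W
  R_fireclay brick = L/(kA) = 0.297/(0.871·18.9) = 0.01804 K/W
  R_castable refractory = L/(kA) = 0.327/(0.822·18.9) = 0.02105 K/W
  R_diatomaceous earth = L/(kA) = 0.232/(0.101·18.9) = 0.1215 K/W
ΣR = 4.134×10^-4 + 0.01804 + 0.02105 + 0.1215 = 0.1610 K/W
Q = ΔT/ΣR = (1050 °C − 26.6 °C)/0.1610 = 6357 W
From the inner boundary to the castable refractory/diatomaceous earth interface, ΣR_partial = 0.03950 K/W.
T_interface = T_in − Q·ΣR_partial = 1050 °C − (6357)(0.03950) = 799 °C

T = 799 °C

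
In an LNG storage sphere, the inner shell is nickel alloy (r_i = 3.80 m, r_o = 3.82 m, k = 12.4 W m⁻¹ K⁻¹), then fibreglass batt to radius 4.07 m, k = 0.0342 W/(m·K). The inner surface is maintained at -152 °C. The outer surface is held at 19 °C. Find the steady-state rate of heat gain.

Resistance network (inner→outer):
  R_nickel alloy = (1/3.80 − 1/3.82)/(4πk) = 0.001378/(4π·12.4) = 8.842×10^-6 K/W
  R_fibreglass batt = (1/3.82 − 1/4.07)/(4πk) = 0.01608/(4π·0.0342) = 0.03742 K/W
ΣR = 8.842×10^-6 + 0.03742 = 0.03743 K/W
Q = ΔT/ΣR = (-152 °C − 19 °C)/0.03743 = -4570 W
(Negative Q ⇒ heat flows inward; heat gain = 4570 W.)

Q = 4.57 kW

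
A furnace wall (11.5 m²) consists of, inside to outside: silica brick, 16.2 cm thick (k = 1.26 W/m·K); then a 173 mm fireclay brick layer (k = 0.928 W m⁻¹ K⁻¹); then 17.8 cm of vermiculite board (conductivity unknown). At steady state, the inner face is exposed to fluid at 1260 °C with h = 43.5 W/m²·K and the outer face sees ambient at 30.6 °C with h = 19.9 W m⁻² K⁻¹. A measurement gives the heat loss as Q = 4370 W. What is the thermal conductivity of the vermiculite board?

ΣR = ΔT/Q = |1260 − 30.6|/4370 = 0.2813 K/W
Known resistances:
  R_conv,in = 1/(hA) = 1/(43.5·11.5) = 0.001999 K/W
  R_silica brick = L/(kA) = 0.162/(1.26·11.5) = 0.01118 K/W
  R_fireclay brick = L/(kA) = 0.173/(0.928·11.5) = 0.01621 K/W
  R_conv,out = 1/(hA) = 1/(19.9·11.5) = 0.004370 K/W
R_vermiculite board = ΣR − ΣR_known = 0.2813 − 0.03376 = 0.2475 K/W
L/(kA) = 0.2475 ⇒ k = 0.178/(0.2475·11.5) = 0.0625 W/m·K

k = 0.0625 W/m·K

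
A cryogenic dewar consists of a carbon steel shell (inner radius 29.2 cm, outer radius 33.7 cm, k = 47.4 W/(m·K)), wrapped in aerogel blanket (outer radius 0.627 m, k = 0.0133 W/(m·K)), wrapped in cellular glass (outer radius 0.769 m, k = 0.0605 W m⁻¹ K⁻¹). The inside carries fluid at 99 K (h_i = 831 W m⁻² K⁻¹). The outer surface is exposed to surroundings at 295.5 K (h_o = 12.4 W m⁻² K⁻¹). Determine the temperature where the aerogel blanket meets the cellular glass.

Treat each layer as a resistance in series:
  R_conv,in = 1/(4πr²h) = 1/(4π·0.292²·831) = 0.001123 K/W
  R_carbon steel = (1/0.292 − 1/0.337)/(4πk) = 0.4573/(4π·47.4) = 7.677×10^-4 K/W
  R_aerogel blanket = (1/0.337 − 1/0.627)/(4πk) = 1.372/(4π·0.0133) = 8.212 K/W
  R_cellular glass = (1/0.627 − 1/0.769)/(4πk) = 0.2945/(4π·0.0605) = 0.3874 K/W
  R_conv,out = 1/(4πr²h) = 1/(4π·0.769²·12.4) = 0.01085 K/W
ΣR = 0.001123 + 7.677×10^-4 + 8.212 + 0.3874 + 0.01085 = 8.612 K/W
Q = ΔT/ΣR = (99 K − 295.5 K)/8.612 = -22.82 W
From the inner boundary to the aerogel blanket/cellular glass interface, ΣR_partial = 8.214 K/W.
T_interface = T_in − Q·ΣR_partial = 99 K − (-22.82)(8.214) = 286.4 K

T = 286.4 K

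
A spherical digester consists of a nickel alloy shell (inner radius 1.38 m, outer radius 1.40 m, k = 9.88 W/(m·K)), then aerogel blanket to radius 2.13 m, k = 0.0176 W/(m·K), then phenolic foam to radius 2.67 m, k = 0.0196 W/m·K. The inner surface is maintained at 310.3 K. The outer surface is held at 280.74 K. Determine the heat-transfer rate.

Q = 19.8 W

Treat each layer as a resistance in series:
  R_nickel alloy = (1/1.38 − 1/1.40)/(4πk) = 0.01035/(4π·9.88) = 8.338×10^-5 K/W
  R_aerogel blanket = (1/1.40 − 1/2.13)/(4πk) = 0.2448/(4π·0.0176) = 1.107 K/W
  R_phenolic foam = (1/2.13 − 1/2.67)/(4πk) = 0.09495/(4π·0.0196) = 0.3855 K/W
ΣR = 8.338×10^-5 + 1.107 + 0.3855 = 1.493 K/W
Q = ΔT/ΣR = (310.3 K − 280.74 K)/1.493 = 19.8 W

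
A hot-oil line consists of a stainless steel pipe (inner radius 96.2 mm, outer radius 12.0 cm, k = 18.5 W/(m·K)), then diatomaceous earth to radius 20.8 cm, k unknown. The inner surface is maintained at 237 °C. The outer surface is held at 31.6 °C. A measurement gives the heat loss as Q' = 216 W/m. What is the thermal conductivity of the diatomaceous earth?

k = 0.0922 W/m·K

ΣR = ΔT/Q' = |237 − 31.6|/216 = 0.9509 m·K/W
Known resistances:
  R'_stainless steel = ln(0.120/0.0962)/(2πk) = 0.2211/(2π·18.5) = 0.001902 m·K/W
R_diatomaceous earth = ΣR − ΣR_known = 0.9509 − 0.001902 = 0.9490 m·K/W
ln(r₂/r₁)/(2πk) = 0.9490 ⇒ k = 0.5500/(2π·0.9490) = 0.0922 W/m·K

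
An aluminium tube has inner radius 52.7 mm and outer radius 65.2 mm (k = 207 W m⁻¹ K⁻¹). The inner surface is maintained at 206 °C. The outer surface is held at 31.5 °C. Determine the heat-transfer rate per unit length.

Q' = 1070 kW/m

Q' = 2πk·ΔT/ln(r₂/r₁) = 2π × 207 × 174.5 / ln(0.0652/0.0527) = 1.07×10^6 W/m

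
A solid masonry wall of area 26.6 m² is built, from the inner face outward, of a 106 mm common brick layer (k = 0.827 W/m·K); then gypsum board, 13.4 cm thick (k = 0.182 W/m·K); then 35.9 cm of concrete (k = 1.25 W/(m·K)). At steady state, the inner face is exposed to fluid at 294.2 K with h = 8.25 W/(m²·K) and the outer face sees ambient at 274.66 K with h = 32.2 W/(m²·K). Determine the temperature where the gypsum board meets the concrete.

T = 279.43 K

Treat each layer as a resistance in series:
  R_conv,in = 1/(hA) = 1/(8.25·26.6) = 0.004557 K/W
  R_common brick = L/(kA) = 0.106/(0.827·26.6) = 0.004819 K/W
  R_gypsum board = L/(kA) = 0.134/(0.182·26.6) = 0.02768 K/W
  R_concrete = L/(kA) = 0.359/(1.25·26.6) = 0.01080 K/W
  R_conv,out = 1/(hA) = 1/(32.2·26.6) = 0.001168 K/W
ΣR = 0.004557 + 0.004819 + 0.02768 + 0.01080 + 0.001168 = 0.04902 K/W
Q = ΔT/ΣR = (294.2 K − 274.66 K)/0.04902 = 398.6 W
From the inner boundary to the gypsum board/concrete interface, ΣR_partial = 0.03706 K/W.
T_interface = T_in − Q·ΣR_partial = 294.2 K − (398.6)(0.03706) = 279.43 K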